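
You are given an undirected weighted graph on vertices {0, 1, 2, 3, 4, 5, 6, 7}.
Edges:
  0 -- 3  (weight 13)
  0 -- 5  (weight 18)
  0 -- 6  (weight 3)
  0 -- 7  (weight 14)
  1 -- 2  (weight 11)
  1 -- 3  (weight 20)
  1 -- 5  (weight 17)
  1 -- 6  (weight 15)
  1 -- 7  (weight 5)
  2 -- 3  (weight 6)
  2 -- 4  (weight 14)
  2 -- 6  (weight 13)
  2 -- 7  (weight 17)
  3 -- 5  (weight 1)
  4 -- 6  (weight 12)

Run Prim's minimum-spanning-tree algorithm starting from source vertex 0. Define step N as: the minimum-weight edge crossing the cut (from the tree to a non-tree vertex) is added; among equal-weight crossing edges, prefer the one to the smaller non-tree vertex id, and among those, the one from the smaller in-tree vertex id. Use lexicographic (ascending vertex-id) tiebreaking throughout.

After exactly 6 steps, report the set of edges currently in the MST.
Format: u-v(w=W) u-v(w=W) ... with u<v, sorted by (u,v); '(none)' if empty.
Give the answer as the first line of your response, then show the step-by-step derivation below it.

0-6(w=3) 1-2(w=11) 2-3(w=6) 2-6(w=13) 3-5(w=1) 4-6(w=12)

step 1: add edge 0-6 (w=3); MST = {0-6(w=3)}
step 2: add edge 4-6 (w=12); MST = {0-6(w=3) 4-6(w=12)}
step 3: add edge 2-6 (w=13); MST = {0-6(w=3) 2-6(w=13) 4-6(w=12)}
step 4: add edge 2-3 (w=6); MST = {0-6(w=3) 2-3(w=6) 2-6(w=13) 4-6(w=12)}
step 5: add edge 3-5 (w=1); MST = {0-6(w=3) 2-3(w=6) 2-6(w=13) 3-5(w=1) 4-6(w=12)}
step 6: add edge 1-2 (w=11); MST = {0-6(w=3) 1-2(w=11) 2-3(w=6) 2-6(w=13) 3-5(w=1) 4-6(w=12)}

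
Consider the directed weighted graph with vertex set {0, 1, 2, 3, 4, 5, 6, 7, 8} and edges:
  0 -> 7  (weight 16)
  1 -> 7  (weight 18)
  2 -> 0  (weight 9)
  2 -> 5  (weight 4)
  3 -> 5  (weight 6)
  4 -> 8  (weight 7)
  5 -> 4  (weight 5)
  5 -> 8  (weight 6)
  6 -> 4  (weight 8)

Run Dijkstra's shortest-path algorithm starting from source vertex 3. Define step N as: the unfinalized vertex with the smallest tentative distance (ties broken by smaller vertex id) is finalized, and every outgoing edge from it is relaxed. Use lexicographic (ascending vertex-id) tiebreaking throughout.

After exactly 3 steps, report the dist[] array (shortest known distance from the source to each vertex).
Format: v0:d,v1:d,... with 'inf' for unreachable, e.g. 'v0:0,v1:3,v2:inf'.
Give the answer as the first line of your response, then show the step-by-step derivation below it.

v0:inf,v1:inf,v2:inf,v3:0,v4:11,v5:6,v6:inf,v7:inf,v8:12

step 1: dist = v0:inf,v1:inf,v2:inf,v3:0,v4:inf,v5:6,v6:inf,v7:inf,v8:inf
step 2: dist = v0:inf,v1:inf,v2:inf,v3:0,v4:11,v5:6,v6:inf,v7:inf,v8:12
step 3: dist = v0:inf,v1:inf,v2:inf,v3:0,v4:11,v5:6,v6:inf,v7:inf,v8:12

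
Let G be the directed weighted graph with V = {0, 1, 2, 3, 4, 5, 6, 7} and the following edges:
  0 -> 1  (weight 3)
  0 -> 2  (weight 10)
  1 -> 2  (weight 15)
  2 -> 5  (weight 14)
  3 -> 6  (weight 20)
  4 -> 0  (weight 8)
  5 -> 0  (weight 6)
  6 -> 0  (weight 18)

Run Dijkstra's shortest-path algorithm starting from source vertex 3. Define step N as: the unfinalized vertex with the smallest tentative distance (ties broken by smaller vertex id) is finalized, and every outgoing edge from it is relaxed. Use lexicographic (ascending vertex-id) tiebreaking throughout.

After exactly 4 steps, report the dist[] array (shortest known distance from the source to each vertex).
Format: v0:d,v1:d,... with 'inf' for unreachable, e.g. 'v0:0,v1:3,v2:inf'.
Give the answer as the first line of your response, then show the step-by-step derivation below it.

v0:38,v1:41,v2:48,v3:0,v4:inf,v5:inf,v6:20,v7:inf

step 1: dist = v0:inf,v1:inf,v2:inf,v3:0,v4:inf,v5:inf,v6:20,v7:inf
step 2: dist = v0:38,v1:inf,v2:inf,v3:0,v4:inf,v5:inf,v6:20,v7:inf
step 3: dist = v0:38,v1:41,v2:48,v3:0,v4:inf,v5:inf,v6:20,v7:inf
step 4: dist = v0:38,v1:41,v2:48,v3:0,v4:inf,v5:inf,v6:20,v7:inf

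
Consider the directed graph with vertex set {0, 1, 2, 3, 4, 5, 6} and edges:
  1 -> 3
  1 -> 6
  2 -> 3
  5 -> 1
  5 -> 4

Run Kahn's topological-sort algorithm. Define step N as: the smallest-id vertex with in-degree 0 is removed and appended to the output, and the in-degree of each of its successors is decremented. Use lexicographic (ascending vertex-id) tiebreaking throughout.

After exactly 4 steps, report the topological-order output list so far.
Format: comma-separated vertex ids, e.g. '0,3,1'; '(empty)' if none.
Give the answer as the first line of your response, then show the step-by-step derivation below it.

0,2,5,1

step 1: output 0; order=[0]; indeg=(0,1,0,2,1,0,1)
step 2: output 2; order=[0,2]; indeg=(0,1,0,1,1,0,1)
step 3: output 5; order=[0,2,5]; indeg=(0,0,0,1,0,0,1)
step 4: output 1; order=[0,2,5,1]; indeg=(0,0,0,0,0,0,0)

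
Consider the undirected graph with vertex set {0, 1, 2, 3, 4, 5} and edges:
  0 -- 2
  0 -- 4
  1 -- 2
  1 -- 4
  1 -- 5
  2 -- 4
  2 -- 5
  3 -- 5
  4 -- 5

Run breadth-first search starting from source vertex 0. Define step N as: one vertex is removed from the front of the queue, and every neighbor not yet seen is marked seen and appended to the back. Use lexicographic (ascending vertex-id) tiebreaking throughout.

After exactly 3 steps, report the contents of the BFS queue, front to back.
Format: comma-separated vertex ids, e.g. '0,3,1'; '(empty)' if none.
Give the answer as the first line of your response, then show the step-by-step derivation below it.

1,5

step 1: dequeue 0; queue=[2,4]; order=0
step 2: dequeue 2; queue=[4,1,5]; order=0,2
step 3: dequeue 4; queue=[1,5]; order=0,2,4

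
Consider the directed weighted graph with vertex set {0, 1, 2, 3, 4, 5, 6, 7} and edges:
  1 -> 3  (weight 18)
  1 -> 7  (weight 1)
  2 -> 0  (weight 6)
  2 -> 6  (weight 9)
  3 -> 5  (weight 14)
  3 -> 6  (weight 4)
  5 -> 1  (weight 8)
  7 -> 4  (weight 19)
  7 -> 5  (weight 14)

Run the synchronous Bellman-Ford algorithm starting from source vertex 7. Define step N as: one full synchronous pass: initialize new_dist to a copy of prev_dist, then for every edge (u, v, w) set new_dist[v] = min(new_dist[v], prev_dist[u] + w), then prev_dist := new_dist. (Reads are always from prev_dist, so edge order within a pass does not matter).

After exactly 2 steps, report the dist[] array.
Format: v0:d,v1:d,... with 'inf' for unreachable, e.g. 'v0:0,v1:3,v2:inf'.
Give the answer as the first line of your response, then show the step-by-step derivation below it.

v0:inf,v1:22,v2:inf,v3:inf,v4:19,v5:14,v6:inf,v7:0

step 1: dist = v0:inf,v1:inf,v2:inf,v3:inf,v4:19,v5:14,v6:inf,v7:0
step 2: dist = v0:inf,v1:22,v2:inf,v3:inf,v4:19,v5:14,v6:inf,v7:0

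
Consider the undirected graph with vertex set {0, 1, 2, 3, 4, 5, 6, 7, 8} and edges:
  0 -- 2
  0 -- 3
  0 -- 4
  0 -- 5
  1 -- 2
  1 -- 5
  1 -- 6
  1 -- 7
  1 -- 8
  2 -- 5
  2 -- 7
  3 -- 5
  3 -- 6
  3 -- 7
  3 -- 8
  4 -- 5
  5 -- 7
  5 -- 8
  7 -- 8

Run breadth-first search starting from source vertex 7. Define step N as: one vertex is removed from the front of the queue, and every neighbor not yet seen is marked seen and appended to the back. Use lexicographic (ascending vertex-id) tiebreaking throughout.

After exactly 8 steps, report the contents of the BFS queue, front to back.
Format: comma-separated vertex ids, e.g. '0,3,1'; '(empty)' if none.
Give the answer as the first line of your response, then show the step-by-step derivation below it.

4

step 1: dequeue 7; queue=[1,2,3,5,8]; order=7
step 2: dequeue 1; queue=[2,3,5,8,6]; order=7,1
step 3: dequeue 2; queue=[3,5,8,6,0]; order=7,1,2
step 4: dequeue 3; queue=[5,8,6,0]; order=7,1,2,3
step 5: dequeue 5; queue=[8,6,0,4]; order=7,1,2,3,5
step 6: dequeue 8; queue=[6,0,4]; order=7,1,2,3,5,8
step 7: dequeue 6; queue=[0,4]; order=7,1,2,3,5,8,6
step 8: dequeue 0; queue=[4]; order=7,1,2,3,5,8,6,0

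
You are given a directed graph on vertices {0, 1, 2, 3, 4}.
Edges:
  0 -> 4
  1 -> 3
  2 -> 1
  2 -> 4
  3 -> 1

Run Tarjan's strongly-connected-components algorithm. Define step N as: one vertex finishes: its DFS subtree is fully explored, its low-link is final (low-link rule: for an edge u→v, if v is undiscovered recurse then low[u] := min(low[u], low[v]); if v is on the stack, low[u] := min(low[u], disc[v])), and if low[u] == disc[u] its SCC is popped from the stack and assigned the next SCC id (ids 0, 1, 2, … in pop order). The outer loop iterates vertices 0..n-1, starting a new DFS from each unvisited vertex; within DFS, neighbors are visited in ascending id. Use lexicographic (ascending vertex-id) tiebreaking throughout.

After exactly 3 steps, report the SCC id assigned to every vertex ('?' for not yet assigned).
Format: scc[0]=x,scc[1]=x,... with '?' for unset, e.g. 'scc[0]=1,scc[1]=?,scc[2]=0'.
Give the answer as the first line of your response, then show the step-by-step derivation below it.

scc[0]=1,scc[1]=?,scc[2]=?,scc[3]=?,scc[4]=0

step 1: low=(low[0]=0,low[1]=?,low[2]=?,low[3]=?,low[4]=1); scc=(scc[0]=?,scc[1]=?,scc[2]=?,scc[3]=?,scc[4]=0)
step 2: low=(low[0]=0,low[1]=?,low[2]=?,low[3]=?,low[4]=1); scc=(scc[0]=1,scc[1]=?,scc[2]=?,scc[3]=?,scc[4]=0)
step 3: low=(low[0]=0,low[1]=2,low[2]=?,low[3]=2,low[4]=1); scc=(scc[0]=1,scc[1]=?,scc[2]=?,scc[3]=?,scc[4]=0)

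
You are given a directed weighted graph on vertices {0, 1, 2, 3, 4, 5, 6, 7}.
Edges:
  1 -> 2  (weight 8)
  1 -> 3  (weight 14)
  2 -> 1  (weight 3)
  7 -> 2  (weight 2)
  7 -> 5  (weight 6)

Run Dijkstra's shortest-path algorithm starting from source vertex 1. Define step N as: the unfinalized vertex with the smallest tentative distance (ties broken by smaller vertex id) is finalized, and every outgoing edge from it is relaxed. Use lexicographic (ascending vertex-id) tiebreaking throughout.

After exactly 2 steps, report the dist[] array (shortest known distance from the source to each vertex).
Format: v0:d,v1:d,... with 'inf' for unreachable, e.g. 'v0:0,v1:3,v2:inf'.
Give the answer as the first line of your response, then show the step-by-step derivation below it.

v0:inf,v1:0,v2:8,v3:14,v4:inf,v5:inf,v6:inf,v7:inf

step 1: dist = v0:inf,v1:0,v2:8,v3:14,v4:inf,v5:inf,v6:inf,v7:inf
step 2: dist = v0:inf,v1:0,v2:8,v3:14,v4:inf,v5:inf,v6:inf,v7:inf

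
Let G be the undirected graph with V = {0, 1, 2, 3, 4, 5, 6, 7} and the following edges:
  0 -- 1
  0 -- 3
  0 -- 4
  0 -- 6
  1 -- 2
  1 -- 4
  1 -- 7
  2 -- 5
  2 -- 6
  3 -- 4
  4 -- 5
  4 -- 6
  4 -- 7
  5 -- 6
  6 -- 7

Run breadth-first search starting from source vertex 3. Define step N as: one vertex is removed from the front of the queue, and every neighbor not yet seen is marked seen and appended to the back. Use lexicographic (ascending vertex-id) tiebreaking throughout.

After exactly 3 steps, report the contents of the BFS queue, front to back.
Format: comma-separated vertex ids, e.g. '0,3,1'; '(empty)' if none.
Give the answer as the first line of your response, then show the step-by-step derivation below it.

1,6,5,7

step 1: dequeue 3; queue=[0,4]; order=3
step 2: dequeue 0; queue=[4,1,6]; order=3,0
step 3: dequeue 4; queue=[1,6,5,7]; order=3,0,4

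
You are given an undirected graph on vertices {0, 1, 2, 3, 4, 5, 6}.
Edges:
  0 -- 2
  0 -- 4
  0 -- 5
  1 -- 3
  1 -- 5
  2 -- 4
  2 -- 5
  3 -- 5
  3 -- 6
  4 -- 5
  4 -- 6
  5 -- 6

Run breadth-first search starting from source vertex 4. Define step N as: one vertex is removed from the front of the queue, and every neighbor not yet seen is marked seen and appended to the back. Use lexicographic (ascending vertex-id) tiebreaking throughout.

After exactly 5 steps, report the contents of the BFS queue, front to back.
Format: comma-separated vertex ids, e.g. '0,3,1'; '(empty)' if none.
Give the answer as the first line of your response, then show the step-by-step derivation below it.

1,3

step 1: dequeue 4; queue=[0,2,5,6]; order=4
step 2: dequeue 0; queue=[2,5,6]; order=4,0
step 3: dequeue 2; queue=[5,6]; order=4,0,2
step 4: dequeue 5; queue=[6,1,3]; order=4,0,2,5
step 5: dequeue 6; queue=[1,3]; order=4,0,2,5,6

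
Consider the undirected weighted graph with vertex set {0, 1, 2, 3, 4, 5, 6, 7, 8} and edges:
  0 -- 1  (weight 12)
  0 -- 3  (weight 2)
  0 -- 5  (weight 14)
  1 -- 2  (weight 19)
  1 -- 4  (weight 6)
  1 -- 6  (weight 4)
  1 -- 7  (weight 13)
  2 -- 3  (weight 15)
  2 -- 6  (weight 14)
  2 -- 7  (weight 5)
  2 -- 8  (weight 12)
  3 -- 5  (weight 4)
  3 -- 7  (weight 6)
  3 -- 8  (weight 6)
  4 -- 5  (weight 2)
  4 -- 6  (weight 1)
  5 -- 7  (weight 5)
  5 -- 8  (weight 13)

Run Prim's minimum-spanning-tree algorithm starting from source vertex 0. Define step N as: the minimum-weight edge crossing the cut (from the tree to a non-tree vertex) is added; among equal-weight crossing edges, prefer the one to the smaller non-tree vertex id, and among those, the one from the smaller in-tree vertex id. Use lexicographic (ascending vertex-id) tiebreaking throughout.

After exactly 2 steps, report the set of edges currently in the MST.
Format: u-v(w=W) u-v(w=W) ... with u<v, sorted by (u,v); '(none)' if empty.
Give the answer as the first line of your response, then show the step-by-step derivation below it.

0-3(w=2) 3-5(w=4)

step 1: add edge 0-3 (w=2); MST = {0-3(w=2)}
step 2: add edge 3-5 (w=4); MST = {0-3(w=2) 3-5(w=4)}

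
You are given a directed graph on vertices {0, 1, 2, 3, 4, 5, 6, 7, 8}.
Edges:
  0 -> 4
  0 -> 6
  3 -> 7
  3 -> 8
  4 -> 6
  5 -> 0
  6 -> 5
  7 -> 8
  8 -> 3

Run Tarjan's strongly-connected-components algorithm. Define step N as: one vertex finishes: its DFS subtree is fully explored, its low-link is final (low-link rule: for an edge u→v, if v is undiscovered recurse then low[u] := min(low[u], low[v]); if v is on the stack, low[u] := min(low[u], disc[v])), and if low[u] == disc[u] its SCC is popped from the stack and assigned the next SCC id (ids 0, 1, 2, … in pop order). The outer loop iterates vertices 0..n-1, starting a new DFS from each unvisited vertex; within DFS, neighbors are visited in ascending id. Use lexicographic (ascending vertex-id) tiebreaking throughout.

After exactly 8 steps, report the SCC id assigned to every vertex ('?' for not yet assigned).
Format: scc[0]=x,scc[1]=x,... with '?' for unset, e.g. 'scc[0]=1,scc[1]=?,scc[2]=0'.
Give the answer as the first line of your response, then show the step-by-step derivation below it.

scc[0]=0,scc[1]=1,scc[2]=2,scc[3]=?,scc[4]=0,scc[5]=0,scc[6]=0,scc[7]=?,scc[8]=?

step 1: low=(low[0]=0,low[1]=?,low[2]=?,low[3]=?,low[4]=1,low[5]=0,low[6]=2,low[7]=?,low[8]=?); scc=(scc[0]=?,scc[1]=?,scc[2]=?,scc[3]=?,scc[4]=?,scc[5]=?,scc[6]=?,scc[7]=?,scc[8]=?)
step 2: low=(low[0]=0,low[1]=?,low[2]=?,low[3]=?,low[4]=1,low[5]=0,low[6]=0,low[7]=?,low[8]=?); scc=(scc[0]=?,scc[1]=?,scc[2]=?,scc[3]=?,scc[4]=?,scc[5]=?,scc[6]=?,scc[7]=?,scc[8]=?)
step 3: low=(low[0]=0,low[1]=?,low[2]=?,low[3]=?,low[4]=0,low[5]=0,low[6]=0,low[7]=?,low[8]=?); scc=(scc[0]=?,scc[1]=?,scc[2]=?,scc[3]=?,scc[4]=?,scc[5]=?,scc[6]=?,scc[7]=?,scc[8]=?)
step 4: low=(low[0]=0,low[1]=?,low[2]=?,low[3]=?,low[4]=0,low[5]=0,low[6]=0,low[7]=?,low[8]=?); scc=(scc[0]=0,scc[1]=?,scc[2]=?,scc[3]=?,scc[4]=0,scc[5]=0,scc[6]=0,scc[7]=?,scc[8]=?)
step 5: low=(low[0]=0,low[1]=4,low[2]=?,low[3]=?,low[4]=0,low[5]=0,low[6]=0,low[7]=?,low[8]=?); scc=(scc[0]=0,scc[1]=1,scc[2]=?,scc[3]=?,scc[4]=0,scc[5]=0,scc[6]=0,scc[7]=?,scc[8]=?)
step 6: low=(low[0]=0,low[1]=4,low[2]=5,low[3]=?,low[4]=0,low[5]=0,low[6]=0,low[7]=?,low[8]=?); scc=(scc[0]=0,scc[1]=1,scc[2]=2,scc[3]=?,scc[4]=0,scc[5]=0,scc[6]=0,scc[7]=?,scc[8]=?)
step 7: low=(low[0]=0,low[1]=4,low[2]=5,low[3]=6,low[4]=0,low[5]=0,low[6]=0,low[7]=7,low[8]=6); scc=(scc[0]=0,scc[1]=1,scc[2]=2,scc[3]=?,scc[4]=0,scc[5]=0,scc[6]=0,scc[7]=?,scc[8]=?)
step 8: low=(low[0]=0,low[1]=4,low[2]=5,low[3]=6,low[4]=0,low[5]=0,low[6]=0,low[7]=6,low[8]=6); scc=(scc[0]=0,scc[1]=1,scc[2]=2,scc[3]=?,scc[4]=0,scc[5]=0,scc[6]=0,scc[7]=?,scc[8]=?)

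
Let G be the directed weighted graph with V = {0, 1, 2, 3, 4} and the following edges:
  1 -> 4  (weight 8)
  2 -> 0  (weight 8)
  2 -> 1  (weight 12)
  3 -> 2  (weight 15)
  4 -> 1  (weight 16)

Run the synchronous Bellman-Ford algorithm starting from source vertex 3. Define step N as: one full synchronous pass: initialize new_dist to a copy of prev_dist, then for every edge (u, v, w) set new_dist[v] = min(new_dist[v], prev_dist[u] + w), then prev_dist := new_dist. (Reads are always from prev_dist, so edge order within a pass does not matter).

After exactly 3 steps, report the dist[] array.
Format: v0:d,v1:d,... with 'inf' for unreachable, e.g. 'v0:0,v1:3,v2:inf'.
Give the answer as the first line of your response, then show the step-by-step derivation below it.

v0:23,v1:27,v2:15,v3:0,v4:35

step 1: dist = v0:inf,v1:inf,v2:15,v3:0,v4:inf
step 2: dist = v0:23,v1:27,v2:15,v3:0,v4:inf
step 3: dist = v0:23,v1:27,v2:15,v3:0,v4:35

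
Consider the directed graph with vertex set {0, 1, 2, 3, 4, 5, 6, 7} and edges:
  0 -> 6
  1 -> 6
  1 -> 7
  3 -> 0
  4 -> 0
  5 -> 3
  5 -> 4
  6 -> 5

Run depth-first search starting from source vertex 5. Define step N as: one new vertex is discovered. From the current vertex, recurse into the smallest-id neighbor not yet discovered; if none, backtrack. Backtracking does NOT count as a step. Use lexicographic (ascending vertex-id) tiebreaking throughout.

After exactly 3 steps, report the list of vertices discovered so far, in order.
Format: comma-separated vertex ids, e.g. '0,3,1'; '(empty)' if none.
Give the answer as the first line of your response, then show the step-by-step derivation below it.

5,3,0

step 1: discover 5; path=5; order=5
step 2: discover 3; path=5>3; order=5,3
step 3: discover 0; path=5>3>0; order=5,3,0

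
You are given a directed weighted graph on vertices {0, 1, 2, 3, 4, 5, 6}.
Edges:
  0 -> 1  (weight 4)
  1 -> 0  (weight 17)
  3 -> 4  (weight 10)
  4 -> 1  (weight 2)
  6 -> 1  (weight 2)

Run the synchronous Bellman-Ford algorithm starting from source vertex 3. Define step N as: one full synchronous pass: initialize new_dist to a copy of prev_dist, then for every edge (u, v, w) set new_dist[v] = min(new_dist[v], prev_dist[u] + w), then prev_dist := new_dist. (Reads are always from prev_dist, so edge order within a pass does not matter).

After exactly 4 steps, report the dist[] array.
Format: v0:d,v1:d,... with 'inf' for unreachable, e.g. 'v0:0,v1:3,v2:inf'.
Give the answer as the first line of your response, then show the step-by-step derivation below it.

v0:29,v1:12,v2:inf,v3:0,v4:10,v5:inf,v6:inf

step 1: dist = v0:inf,v1:inf,v2:inf,v3:0,v4:10,v5:inf,v6:inf
step 2: dist = v0:inf,v1:12,v2:inf,v3:0,v4:10,v5:inf,v6:inf
step 3: dist = v0:29,v1:12,v2:inf,v3:0,v4:10,v5:inf,v6:inf
step 4: dist = v0:29,v1:12,v2:inf,v3:0,v4:10,v5:inf,v6:inf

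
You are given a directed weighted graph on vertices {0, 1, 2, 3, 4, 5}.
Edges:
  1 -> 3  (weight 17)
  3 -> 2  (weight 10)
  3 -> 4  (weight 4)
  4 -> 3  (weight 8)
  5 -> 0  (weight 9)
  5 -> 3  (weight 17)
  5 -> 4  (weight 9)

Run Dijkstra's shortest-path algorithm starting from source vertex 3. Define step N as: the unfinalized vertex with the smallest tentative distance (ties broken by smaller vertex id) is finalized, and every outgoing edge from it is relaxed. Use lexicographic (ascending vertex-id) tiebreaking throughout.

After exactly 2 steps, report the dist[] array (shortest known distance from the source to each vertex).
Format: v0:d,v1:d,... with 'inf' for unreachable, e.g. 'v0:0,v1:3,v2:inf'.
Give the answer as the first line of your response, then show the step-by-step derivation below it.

v0:inf,v1:inf,v2:10,v3:0,v4:4,v5:inf

step 1: dist = v0:inf,v1:inf,v2:10,v3:0,v4:4,v5:inf
step 2: dist = v0:inf,v1:inf,v2:10,v3:0,v4:4,v5:inf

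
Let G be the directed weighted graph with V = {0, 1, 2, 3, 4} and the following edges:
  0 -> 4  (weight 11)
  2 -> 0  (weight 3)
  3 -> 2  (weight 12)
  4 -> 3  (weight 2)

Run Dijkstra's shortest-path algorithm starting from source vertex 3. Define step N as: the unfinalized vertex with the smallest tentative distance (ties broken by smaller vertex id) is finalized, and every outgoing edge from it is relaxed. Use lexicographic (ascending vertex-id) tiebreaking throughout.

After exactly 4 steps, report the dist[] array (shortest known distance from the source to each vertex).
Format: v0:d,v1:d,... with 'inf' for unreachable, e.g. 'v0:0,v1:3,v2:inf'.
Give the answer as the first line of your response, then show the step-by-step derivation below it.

v0:15,v1:inf,v2:12,v3:0,v4:26

step 1: dist = v0:inf,v1:inf,v2:12,v3:0,v4:inf
step 2: dist = v0:15,v1:inf,v2:12,v3:0,v4:inf
step 3: dist = v0:15,v1:inf,v2:12,v3:0,v4:26
step 4: dist = v0:15,v1:inf,v2:12,v3:0,v4:26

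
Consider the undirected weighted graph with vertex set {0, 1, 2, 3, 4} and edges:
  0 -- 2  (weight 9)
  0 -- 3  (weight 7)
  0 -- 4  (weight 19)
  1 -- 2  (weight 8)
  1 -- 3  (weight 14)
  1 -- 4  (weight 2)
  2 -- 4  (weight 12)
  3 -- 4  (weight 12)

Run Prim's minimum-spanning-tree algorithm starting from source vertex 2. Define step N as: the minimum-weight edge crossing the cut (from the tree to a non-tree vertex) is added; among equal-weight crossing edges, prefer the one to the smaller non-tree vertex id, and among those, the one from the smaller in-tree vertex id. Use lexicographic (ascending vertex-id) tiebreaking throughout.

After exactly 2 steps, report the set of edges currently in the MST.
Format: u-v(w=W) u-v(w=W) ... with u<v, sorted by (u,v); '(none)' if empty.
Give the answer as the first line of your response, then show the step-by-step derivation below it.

1-2(w=8) 1-4(w=2)

step 1: add edge 1-2 (w=8); MST = {1-2(w=8)}
step 2: add edge 1-4 (w=2); MST = {1-2(w=8) 1-4(w=2)}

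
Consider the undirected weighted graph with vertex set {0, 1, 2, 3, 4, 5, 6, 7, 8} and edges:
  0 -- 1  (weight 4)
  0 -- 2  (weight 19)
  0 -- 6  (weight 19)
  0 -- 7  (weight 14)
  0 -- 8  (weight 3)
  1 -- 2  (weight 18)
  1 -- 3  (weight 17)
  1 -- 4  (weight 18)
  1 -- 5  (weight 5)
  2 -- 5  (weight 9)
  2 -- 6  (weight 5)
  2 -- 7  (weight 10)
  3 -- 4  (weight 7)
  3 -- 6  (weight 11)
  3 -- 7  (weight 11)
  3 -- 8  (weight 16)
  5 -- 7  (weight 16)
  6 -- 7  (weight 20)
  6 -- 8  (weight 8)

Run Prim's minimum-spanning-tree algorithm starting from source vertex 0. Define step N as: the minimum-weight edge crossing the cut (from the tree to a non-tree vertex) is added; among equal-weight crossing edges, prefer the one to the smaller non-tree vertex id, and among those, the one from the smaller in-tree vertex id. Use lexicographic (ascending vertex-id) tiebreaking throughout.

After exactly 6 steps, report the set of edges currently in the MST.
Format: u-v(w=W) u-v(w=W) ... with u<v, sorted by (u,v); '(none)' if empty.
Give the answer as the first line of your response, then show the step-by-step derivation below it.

0-1(w=4) 0-8(w=3) 1-5(w=5) 2-6(w=5) 2-7(w=10) 6-8(w=8)

step 1: add edge 0-8 (w=3); MST = {0-8(w=3)}
step 2: add edge 0-1 (w=4); MST = {0-1(w=4) 0-8(w=3)}
step 3: add edge 1-5 (w=5); MST = {0-1(w=4) 0-8(w=3) 1-5(w=5)}
step 4: add edge 6-8 (w=8); MST = {0-1(w=4) 0-8(w=3) 1-5(w=5) 6-8(w=8)}
step 5: add edge 2-6 (w=5); MST = {0-1(w=4) 0-8(w=3) 1-5(w=5) 2-6(w=5) 6-8(w=8)}
step 6: add edge 2-7 (w=10); MST = {0-1(w=4) 0-8(w=3) 1-5(w=5) 2-6(w=5) 2-7(w=10) 6-8(w=8)}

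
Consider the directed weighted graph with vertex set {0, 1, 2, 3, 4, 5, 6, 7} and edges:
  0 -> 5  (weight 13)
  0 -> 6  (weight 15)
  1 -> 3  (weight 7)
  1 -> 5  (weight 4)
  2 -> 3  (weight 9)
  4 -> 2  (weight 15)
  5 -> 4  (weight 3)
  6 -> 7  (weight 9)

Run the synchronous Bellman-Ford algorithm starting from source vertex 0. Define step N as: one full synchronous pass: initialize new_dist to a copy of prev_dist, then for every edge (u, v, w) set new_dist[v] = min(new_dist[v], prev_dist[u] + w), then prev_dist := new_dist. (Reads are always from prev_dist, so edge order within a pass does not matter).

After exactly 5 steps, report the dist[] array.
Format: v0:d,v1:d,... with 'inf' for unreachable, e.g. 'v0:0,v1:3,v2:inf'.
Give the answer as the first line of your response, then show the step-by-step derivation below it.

v0:0,v1:inf,v2:31,v3:40,v4:16,v5:13,v6:15,v7:24

step 1: dist = v0:0,v1:inf,v2:inf,v3:inf,v4:inf,v5:13,v6:15,v7:inf
step 2: dist = v0:0,v1:inf,v2:inf,v3:inf,v4:16,v5:13,v6:15,v7:24
step 3: dist = v0:0,v1:inf,v2:31,v3:inf,v4:16,v5:13,v6:15,v7:24
step 4: dist = v0:0,v1:inf,v2:31,v3:40,v4:16,v5:13,v6:15,v7:24
step 5: dist = v0:0,v1:inf,v2:31,v3:40,v4:16,v5:13,v6:15,v7:24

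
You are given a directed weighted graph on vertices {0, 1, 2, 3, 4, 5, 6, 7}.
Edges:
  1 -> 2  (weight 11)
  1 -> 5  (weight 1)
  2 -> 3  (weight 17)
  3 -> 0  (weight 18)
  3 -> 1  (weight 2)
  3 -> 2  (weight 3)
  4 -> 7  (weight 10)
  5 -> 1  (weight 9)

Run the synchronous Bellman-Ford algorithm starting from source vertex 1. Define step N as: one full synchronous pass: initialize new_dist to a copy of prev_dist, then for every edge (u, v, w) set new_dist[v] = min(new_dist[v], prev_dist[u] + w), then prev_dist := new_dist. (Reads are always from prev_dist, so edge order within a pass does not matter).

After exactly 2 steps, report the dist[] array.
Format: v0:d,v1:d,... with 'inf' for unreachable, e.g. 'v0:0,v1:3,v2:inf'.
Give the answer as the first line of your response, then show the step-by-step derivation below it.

v0:inf,v1:0,v2:11,v3:28,v4:inf,v5:1,v6:inf,v7:inf

step 1: dist = v0:inf,v1:0,v2:11,v3:inf,v4:inf,v5:1,v6:inf,v7:inf
step 2: dist = v0:inf,v1:0,v2:11,v3:28,v4:inf,v5:1,v6:inf,v7:inf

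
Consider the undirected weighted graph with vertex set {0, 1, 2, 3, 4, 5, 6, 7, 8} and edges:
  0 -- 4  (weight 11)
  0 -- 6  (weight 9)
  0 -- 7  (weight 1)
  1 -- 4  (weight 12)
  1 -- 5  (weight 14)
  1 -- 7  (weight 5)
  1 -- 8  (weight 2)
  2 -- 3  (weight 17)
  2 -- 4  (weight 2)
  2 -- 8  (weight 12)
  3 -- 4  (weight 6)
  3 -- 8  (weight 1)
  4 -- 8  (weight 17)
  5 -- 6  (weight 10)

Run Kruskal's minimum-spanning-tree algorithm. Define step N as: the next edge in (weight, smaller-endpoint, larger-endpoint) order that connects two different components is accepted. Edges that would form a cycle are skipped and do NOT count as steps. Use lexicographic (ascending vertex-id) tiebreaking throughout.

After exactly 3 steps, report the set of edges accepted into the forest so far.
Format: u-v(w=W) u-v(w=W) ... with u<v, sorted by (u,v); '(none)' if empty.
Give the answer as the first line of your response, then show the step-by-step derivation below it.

0-7(w=1) 1-8(w=2) 3-8(w=1)

step 1: add edge 0-7 (w=1); MST = {0-7(w=1)}
step 2: add edge 3-8 (w=1); MST = {0-7(w=1) 3-8(w=1)}
step 3: add edge 1-8 (w=2); MST = {0-7(w=1) 1-8(w=2) 3-8(w=1)}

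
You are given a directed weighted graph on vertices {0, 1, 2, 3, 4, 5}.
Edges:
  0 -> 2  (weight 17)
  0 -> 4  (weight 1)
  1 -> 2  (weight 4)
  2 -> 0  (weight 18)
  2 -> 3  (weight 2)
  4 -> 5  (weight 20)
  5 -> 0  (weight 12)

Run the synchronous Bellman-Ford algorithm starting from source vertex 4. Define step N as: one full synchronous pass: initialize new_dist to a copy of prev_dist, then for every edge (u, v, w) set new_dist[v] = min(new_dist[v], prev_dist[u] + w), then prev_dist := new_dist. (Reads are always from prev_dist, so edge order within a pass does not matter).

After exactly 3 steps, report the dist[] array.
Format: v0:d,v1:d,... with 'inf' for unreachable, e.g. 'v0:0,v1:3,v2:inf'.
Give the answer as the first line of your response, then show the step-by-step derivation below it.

v0:32,v1:inf,v2:49,v3:inf,v4:0,v5:20

step 1: dist = v0:inf,v1:inf,v2:inf,v3:inf,v4:0,v5:20
step 2: dist = v0:32,v1:inf,v2:inf,v3:inf,v4:0,v5:20
step 3: dist = v0:32,v1:inf,v2:49,v3:inf,v4:0,v5:20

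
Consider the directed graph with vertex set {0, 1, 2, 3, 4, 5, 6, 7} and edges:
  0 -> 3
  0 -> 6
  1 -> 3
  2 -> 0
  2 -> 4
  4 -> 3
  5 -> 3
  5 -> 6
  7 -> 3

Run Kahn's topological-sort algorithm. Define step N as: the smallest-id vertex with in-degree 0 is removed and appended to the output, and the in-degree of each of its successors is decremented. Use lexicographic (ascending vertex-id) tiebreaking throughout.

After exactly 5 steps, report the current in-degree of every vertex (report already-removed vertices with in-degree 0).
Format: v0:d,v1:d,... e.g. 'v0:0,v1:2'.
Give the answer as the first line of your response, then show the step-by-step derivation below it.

v0:0,v1:0,v2:0,v3:1,v4:0,v5:0,v6:0,v7:0

step 1: output 1; order=[1]; indeg=(1,0,0,4,1,0,2,0)
step 2: output 2; order=[1,2]; indeg=(0,0,0,4,0,0,2,0)
step 3: output 0; order=[1,2,0]; indeg=(0,0,0,3,0,0,1,0)
step 4: output 4; order=[1,2,0,4]; indeg=(0,0,0,2,0,0,1,0)
step 5: output 5; order=[1,2,0,4,5]; indeg=(0,0,0,1,0,0,0,0)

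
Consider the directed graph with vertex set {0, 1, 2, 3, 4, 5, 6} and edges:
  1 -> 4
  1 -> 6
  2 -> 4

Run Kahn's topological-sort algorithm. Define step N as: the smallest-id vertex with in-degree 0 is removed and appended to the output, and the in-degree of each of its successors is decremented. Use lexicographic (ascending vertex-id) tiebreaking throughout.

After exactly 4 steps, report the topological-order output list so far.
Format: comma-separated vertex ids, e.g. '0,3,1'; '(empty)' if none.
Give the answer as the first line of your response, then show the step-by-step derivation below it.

0,1,2,3

step 1: output 0; order=[0]; indeg=(0,0,0,0,2,0,1)
step 2: output 1; order=[0,1]; indeg=(0,0,0,0,1,0,0)
step 3: output 2; order=[0,1,2]; indeg=(0,0,0,0,0,0,0)
step 4: output 3; order=[0,1,2,3]; indeg=(0,0,0,0,0,0,0)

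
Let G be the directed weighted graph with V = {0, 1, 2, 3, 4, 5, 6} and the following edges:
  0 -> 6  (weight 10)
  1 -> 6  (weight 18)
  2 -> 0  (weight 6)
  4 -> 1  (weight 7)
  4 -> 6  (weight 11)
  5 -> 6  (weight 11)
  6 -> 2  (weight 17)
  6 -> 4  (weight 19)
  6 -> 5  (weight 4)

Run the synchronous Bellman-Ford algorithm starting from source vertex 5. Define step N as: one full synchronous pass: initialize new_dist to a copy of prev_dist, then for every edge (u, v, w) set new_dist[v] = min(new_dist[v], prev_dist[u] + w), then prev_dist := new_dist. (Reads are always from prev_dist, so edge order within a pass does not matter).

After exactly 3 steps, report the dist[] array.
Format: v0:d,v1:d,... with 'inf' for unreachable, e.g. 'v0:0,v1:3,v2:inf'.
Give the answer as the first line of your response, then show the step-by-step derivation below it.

v0:34,v1:37,v2:28,v3:inf,v4:30,v5:0,v6:11

step 1: dist = v0:inf,v1:inf,v2:inf,v3:inf,v4:inf,v5:0,v6:11
step 2: dist = v0:inf,v1:inf,v2:28,v3:inf,v4:30,v5:0,v6:11
step 3: dist = v0:34,v1:37,v2:28,v3:inf,v4:30,v5:0,v6:11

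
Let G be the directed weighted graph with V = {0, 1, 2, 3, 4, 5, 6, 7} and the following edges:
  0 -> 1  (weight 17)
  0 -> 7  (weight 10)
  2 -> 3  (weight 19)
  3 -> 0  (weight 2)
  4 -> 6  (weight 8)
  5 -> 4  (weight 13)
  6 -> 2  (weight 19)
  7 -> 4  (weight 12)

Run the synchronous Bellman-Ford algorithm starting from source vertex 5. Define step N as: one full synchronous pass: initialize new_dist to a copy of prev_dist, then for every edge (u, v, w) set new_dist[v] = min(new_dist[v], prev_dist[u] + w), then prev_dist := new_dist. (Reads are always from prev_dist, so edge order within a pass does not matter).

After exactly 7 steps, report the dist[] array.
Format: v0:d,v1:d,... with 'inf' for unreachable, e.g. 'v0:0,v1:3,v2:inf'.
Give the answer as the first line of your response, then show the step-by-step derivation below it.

v0:61,v1:78,v2:40,v3:59,v4:13,v5:0,v6:21,v7:71

step 1: dist = v0:inf,v1:inf,v2:inf,v3:inf,v4:13,v5:0,v6:inf,v7:inf
step 2: dist = v0:inf,v1:inf,v2:inf,v3:inf,v4:13,v5:0,v6:21,v7:inf
step 3: dist = v0:inf,v1:inf,v2:40,v3:inf,v4:13,v5:0,v6:21,v7:inf
step 4: dist = v0:inf,v1:inf,v2:40,v3:59,v4:13,v5:0,v6:21,v7:inf
step 5: dist = v0:61,v1:inf,v2:40,v3:59,v4:13,v5:0,v6:21,v7:inf
step 6: dist = v0:61,v1:78,v2:40,v3:59,v4:13,v5:0,v6:21,v7:71
step 7: dist = v0:61,v1:78,v2:40,v3:59,v4:13,v5:0,v6:21,v7:71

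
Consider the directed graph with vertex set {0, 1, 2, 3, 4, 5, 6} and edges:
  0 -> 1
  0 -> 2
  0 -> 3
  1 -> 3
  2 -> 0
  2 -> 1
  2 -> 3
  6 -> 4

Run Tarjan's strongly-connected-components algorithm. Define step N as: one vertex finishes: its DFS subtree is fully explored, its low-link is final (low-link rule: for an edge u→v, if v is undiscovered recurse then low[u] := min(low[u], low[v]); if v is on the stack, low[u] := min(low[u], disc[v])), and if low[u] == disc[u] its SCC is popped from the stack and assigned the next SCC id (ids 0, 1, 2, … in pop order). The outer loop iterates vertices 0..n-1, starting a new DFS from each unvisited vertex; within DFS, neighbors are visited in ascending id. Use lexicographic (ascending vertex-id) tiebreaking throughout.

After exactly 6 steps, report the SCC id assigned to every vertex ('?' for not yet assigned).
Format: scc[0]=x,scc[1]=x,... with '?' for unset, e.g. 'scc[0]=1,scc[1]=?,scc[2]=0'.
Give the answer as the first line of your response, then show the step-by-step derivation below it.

scc[0]=2,scc[1]=1,scc[2]=2,scc[3]=0,scc[4]=3,scc[5]=4,scc[6]=?

step 1: low=(low[0]=0,low[1]=1,low[2]=?,low[3]=2,low[4]=?,low[5]=?,low[6]=?); scc=(scc[0]=?,scc[1]=?,scc[2]=?,scc[3]=0,scc[4]=?,scc[5]=?,scc[6]=?)
step 2: low=(low[0]=0,low[1]=1,low[2]=?,low[3]=2,low[4]=?,low[5]=?,low[6]=?); scc=(scc[0]=?,scc[1]=1,scc[2]=?,scc[3]=0,scc[4]=?,scc[5]=?,scc[6]=?)
step 3: low=(low[0]=0,low[1]=1,low[2]=0,low[3]=2,low[4]=?,low[5]=?,low[6]=?); scc=(scc[0]=?,scc[1]=1,scc[2]=?,scc[3]=0,scc[4]=?,scc[5]=?,scc[6]=?)
step 4: low=(low[0]=0,low[1]=1,low[2]=0,low[3]=2,low[4]=?,low[5]=?,low[6]=?); scc=(scc[0]=2,scc[1]=1,scc[2]=2,scc[3]=0,scc[4]=?,scc[5]=?,scc[6]=?)
step 5: low=(low[0]=0,low[1]=1,low[2]=0,low[3]=2,low[4]=4,low[5]=?,low[6]=?); scc=(scc[0]=2,scc[1]=1,scc[2]=2,scc[3]=0,scc[4]=3,scc[5]=?,scc[6]=?)
step 6: low=(low[0]=0,low[1]=1,low[2]=0,low[3]=2,low[4]=4,low[5]=5,low[6]=?); scc=(scc[0]=2,scc[1]=1,scc[2]=2,scc[3]=0,scc[4]=3,scc[5]=4,scc[6]=?)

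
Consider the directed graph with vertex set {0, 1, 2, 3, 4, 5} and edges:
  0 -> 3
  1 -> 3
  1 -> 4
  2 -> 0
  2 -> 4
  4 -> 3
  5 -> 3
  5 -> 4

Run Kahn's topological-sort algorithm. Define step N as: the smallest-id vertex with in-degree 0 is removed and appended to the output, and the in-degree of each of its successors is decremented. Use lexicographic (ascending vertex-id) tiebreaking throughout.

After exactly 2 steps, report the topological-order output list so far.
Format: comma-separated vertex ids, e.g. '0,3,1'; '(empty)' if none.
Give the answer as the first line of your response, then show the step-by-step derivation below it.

1,2

step 1: output 1; order=[1]; indeg=(1,0,0,3,2,0)
step 2: output 2; order=[1,2]; indeg=(0,0,0,3,1,0)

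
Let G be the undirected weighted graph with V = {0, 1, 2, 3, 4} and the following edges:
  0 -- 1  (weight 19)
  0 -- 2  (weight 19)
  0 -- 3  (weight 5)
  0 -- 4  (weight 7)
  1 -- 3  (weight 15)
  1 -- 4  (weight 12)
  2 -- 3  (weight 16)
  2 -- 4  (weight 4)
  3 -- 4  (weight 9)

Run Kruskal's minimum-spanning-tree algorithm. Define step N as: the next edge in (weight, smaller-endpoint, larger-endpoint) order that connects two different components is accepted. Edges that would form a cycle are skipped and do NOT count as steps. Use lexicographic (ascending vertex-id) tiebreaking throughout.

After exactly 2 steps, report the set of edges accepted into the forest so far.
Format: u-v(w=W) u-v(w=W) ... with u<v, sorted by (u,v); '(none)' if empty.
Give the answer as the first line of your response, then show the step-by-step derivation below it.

0-3(w=5) 2-4(w=4)

step 1: add edge 2-4 (w=4); MST = {2-4(w=4)}
step 2: add edge 0-3 (w=5); MST = {0-3(w=5) 2-4(w=4)}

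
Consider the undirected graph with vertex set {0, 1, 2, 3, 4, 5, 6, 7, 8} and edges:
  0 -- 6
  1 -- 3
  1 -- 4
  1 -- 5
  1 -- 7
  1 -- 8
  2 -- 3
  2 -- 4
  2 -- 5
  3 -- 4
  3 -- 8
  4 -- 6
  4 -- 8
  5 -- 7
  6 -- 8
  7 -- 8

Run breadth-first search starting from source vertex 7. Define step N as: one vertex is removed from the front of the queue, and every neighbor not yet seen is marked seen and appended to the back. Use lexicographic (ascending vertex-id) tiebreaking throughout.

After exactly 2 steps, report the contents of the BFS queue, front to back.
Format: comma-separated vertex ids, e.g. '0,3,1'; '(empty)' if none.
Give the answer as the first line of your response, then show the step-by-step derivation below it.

5,8,3,4

step 1: dequeue 7; queue=[1,5,8]; order=7
step 2: dequeue 1; queue=[5,8,3,4]; order=7,1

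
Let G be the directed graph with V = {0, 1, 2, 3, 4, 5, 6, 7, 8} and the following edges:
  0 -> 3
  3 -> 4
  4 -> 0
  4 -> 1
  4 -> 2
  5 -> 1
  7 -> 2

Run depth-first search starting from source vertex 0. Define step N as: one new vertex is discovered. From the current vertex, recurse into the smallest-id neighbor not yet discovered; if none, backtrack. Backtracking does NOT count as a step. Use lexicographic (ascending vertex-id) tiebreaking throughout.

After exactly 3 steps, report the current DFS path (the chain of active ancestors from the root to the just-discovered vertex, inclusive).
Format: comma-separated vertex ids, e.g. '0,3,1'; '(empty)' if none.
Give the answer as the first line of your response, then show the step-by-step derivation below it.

0,3,4

step 1: discover 0; path=0; order=0
step 2: discover 3; path=0>3; order=0,3
step 3: discover 4; path=0>3>4; order=0,3,4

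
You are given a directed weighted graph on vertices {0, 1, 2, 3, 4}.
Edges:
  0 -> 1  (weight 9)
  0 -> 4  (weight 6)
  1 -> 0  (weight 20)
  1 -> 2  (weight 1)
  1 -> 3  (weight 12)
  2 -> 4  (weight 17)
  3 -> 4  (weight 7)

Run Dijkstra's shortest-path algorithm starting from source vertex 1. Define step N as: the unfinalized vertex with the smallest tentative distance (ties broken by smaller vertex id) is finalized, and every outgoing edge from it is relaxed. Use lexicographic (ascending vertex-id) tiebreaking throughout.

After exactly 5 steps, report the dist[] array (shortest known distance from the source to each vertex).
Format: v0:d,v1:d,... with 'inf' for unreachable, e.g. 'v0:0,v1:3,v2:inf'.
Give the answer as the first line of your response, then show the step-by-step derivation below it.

v0:20,v1:0,v2:1,v3:12,v4:18

step 1: dist = v0:20,v1:0,v2:1,v3:12,v4:inf
step 2: dist = v0:20,v1:0,v2:1,v3:12,v4:18
step 3: dist = v0:20,v1:0,v2:1,v3:12,v4:18
step 4: dist = v0:20,v1:0,v2:1,v3:12,v4:18
step 5: dist = v0:20,v1:0,v2:1,v3:12,v4:18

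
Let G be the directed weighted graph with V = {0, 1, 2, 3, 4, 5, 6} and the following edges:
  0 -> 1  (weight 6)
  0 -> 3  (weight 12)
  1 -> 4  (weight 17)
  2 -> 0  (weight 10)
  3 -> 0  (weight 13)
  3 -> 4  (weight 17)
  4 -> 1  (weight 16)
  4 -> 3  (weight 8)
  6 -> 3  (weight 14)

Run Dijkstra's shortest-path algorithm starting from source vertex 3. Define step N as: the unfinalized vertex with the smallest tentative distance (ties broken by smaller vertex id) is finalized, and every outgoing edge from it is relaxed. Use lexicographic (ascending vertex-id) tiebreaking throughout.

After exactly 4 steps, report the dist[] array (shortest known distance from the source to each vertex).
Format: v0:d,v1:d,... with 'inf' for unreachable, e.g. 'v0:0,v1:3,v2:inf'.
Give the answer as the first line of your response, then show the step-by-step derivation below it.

v0:13,v1:19,v2:inf,v3:0,v4:17,v5:inf,v6:inf

step 1: dist = v0:13,v1:inf,v2:inf,v3:0,v4:17,v5:inf,v6:inf
step 2: dist = v0:13,v1:19,v2:inf,v3:0,v4:17,v5:inf,v6:inf
step 3: dist = v0:13,v1:19,v2:inf,v3:0,v4:17,v5:inf,v6:inf
step 4: dist = v0:13,v1:19,v2:inf,v3:0,v4:17,v5:inf,v6:inf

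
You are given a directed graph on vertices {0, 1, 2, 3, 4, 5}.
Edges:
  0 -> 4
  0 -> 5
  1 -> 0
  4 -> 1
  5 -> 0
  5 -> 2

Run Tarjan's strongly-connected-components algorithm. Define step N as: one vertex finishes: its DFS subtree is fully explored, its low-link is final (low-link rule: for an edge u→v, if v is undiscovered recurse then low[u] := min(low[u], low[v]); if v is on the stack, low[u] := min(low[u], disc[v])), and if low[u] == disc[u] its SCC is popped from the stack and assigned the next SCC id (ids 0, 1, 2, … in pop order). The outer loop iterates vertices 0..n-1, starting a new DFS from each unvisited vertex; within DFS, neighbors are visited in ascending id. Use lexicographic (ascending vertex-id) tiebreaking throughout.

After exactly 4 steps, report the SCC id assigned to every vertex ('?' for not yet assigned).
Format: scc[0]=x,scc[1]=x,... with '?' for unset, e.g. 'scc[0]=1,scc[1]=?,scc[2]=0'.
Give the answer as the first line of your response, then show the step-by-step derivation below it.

scc[0]=?,scc[1]=?,scc[2]=0,scc[3]=?,scc[4]=?,scc[5]=?

step 1: low=(low[0]=0,low[1]=0,low[2]=?,low[3]=?,low[4]=1,low[5]=?); scc=(scc[0]=?,scc[1]=?,scc[2]=?,scc[3]=?,scc[4]=?,scc[5]=?)
step 2: low=(low[0]=0,low[1]=0,low[2]=?,low[3]=?,low[4]=0,low[5]=?); scc=(scc[0]=?,scc[1]=?,scc[2]=?,scc[3]=?,scc[4]=?,scc[5]=?)
step 3: low=(low[0]=0,low[1]=0,low[2]=4,low[3]=?,low[4]=0,low[5]=0); scc=(scc[0]=?,scc[1]=?,scc[2]=0,scc[3]=?,scc[4]=?,scc[5]=?)
step 4: low=(low[0]=0,low[1]=0,low[2]=4,low[3]=?,low[4]=0,low[5]=0); scc=(scc[0]=?,scc[1]=?,scc[2]=0,scc[3]=?,scc[4]=?,scc[5]=?)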